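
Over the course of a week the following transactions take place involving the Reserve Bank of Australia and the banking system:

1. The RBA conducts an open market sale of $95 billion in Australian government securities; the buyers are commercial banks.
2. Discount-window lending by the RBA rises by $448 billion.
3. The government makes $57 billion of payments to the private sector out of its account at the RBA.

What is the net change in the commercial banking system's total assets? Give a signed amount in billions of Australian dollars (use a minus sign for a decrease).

+$505 billion

OMO sale (to banks) $95 billion: just an asset swap on bank balance sheets → 0.
Discount-window loan $448 billion: bank balance sheets expand → +$448B.
Government spending $57 billion: bank balance sheets expand → +$57B.
Net: 0 + 448 + 57 = +$505 billion.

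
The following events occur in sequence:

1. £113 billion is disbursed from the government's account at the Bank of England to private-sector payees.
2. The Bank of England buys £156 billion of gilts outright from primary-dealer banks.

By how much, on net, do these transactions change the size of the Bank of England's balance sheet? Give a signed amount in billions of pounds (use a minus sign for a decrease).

+£156 billion

Bank of England balance sheet:
  Assets:      Securities +£156B
  Liabilities: Bank reserves +£269B, Government deposits −£113B
Commercial banking system:
  Assets:      Reserves at CB +£269B, Securities −£156B
  Liabilities: Checkable deposits +£113B
Change in total Bank of England assets = +£156 billion.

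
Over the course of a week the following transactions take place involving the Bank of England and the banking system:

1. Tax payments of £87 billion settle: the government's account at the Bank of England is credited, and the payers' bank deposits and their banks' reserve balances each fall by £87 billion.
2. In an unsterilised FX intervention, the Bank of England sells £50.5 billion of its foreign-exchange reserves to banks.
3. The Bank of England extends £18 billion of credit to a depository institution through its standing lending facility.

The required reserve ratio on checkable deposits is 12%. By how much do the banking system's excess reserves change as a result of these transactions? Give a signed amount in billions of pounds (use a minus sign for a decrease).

-£109.06 billion

Government account inflow £87 billion: reserves −£87B, deposits −£87B.
FX sale £50.5 billion: reserves −£50.5B, deposits 0.
Discount-window loan £18 billion: reserves +£18B, deposits 0.
Totals: Δreserves = −£119.5B, Δdeposits = −£87B.
Δrequired reserves = 12% × −£87B = −£10.44B.
Δexcess reserves = Δreserves − Δrequired = −£119.5B − (−£10.44B) = -£109.06 billion.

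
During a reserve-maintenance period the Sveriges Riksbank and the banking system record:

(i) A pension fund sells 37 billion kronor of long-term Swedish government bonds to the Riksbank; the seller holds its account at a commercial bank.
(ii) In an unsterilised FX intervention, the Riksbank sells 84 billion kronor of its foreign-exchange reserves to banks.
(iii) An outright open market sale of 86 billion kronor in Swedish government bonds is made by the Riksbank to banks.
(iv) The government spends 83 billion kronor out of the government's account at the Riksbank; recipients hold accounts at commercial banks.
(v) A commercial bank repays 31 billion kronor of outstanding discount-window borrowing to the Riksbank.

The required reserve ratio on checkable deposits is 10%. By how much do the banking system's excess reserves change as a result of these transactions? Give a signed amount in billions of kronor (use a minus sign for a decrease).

-93 billion

Asset purchase (from non-banks) 37 billion kronor: reserves +37B, deposits +37B.
FX sale 84 billion kronor: reserves −84B, deposits 0.
OMO sale (to banks) 86 billion kronor: reserves −86B, deposits 0.
Government spending 83 billion kronor: reserves +83B, deposits +83B.
Discount-window repayment 31 billion kronor: reserves −31B, deposits 0.
Totals: Δreserves = −81B, Δdeposits = +120B.
Δrequired reserves = 10% × +120B = +12B.
Δexcess reserves = Δreserves − Δrequired = −81B − (+12B) = -93 billion.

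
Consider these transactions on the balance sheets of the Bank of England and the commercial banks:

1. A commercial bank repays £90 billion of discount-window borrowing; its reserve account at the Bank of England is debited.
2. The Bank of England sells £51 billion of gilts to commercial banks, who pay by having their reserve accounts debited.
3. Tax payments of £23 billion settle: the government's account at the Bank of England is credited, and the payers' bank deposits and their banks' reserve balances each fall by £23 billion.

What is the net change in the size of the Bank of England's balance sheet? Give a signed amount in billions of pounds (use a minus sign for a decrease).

-£141 billion

Bank of England balance sheet:
  Assets:      Securities −£51B, Loans to banks −£90B
  Liabilities: Bank reserves −£164B, Government deposits +£23B
Commercial banking system:
  Assets:      Reserves at CB −£164B, Securities +£51B
  Liabilities: Checkable deposits −£23B, Borrowings from CB −£90B
Change in total Bank of England assets = -£141 billion.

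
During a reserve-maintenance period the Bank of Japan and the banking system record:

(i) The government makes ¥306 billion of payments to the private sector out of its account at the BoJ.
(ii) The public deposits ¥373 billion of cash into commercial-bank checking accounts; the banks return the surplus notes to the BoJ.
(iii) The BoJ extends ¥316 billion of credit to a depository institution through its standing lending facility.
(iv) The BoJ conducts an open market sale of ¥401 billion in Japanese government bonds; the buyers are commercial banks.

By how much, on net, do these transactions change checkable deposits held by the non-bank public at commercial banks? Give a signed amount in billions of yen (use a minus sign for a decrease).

+¥679 billion

BoJ balance sheet:
  Assets:      Securities −¥401B, Loans to banks +¥316B
  Liabilities: Bank reserves +¥594B, Currency in circulation −¥373B, Government deposits −¥306B
Commercial banking system:
  Assets:      Reserves at CB +¥594B, Securities +¥401B
  Liabilities: Checkable deposits +¥679B, Borrowings from CB +¥316B
So the change in checkable deposits held by the non-bank public at commercial banks is +¥679 billion.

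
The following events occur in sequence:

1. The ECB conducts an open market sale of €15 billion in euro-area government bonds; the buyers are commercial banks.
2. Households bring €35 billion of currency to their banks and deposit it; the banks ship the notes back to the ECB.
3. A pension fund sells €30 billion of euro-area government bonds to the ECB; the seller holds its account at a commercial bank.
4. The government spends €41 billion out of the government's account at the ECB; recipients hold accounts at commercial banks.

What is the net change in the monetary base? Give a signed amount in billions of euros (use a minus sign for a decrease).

+€56 billion

ECB balance sheet:
  Assets:      Securities +€15B
  Liabilities: Bank reserves +€91B, Currency in circulation −€35B, Government deposits −€41B
Monetary base = currency + reserves: −€35B + (+€91B) = +€56 billion.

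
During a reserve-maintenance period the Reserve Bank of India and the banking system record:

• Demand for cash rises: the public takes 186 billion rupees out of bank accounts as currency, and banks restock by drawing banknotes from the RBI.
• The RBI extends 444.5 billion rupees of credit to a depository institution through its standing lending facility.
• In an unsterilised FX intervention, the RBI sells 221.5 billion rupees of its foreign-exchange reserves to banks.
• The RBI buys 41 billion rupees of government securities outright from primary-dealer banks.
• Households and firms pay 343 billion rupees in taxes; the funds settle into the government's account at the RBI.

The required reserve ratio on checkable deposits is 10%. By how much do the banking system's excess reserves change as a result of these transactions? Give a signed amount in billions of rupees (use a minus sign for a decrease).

-212.1 billion

Currency withdrawal 186 billion rupees: reserves −186B, deposits −186B.
Discount-window loan 444.5 billion rupees: reserves +444.5B, deposits 0.
FX sale 221.5 billion rupees: reserves −221.5B, deposits 0.
OMO purchase (from banks) 41 billion rupees: reserves +41B, deposits 0.
Government account inflow 343 billion rupees: reserves −343B, deposits −343B.
Totals: Δreserves = −265B, Δdeposits = −529B.
Δrequired reserves = 10% × −529B = −52.9B.
Δexcess reserves = Δreserves − Δrequired = −265B − (−52.9B) = -212.1 billion.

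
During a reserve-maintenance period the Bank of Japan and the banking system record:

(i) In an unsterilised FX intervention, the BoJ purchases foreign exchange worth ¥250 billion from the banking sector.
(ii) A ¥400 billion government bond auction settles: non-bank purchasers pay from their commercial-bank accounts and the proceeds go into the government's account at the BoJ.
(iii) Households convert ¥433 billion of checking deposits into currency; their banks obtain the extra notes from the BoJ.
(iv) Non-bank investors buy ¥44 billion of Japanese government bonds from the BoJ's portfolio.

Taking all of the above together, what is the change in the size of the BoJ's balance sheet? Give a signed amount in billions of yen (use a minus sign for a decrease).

FX purchase ¥250 billion: a BoJ asset is acquired → +¥250B.
Government account inflow ¥400 billion: only the composition of liabilities changes → 0.
Currency withdrawal ¥433 billion: only the composition of liabilities changes → 0.
Asset sale (to non-banks) ¥44 billion: a BoJ asset is shed → −¥44B.
Net: 250 + 0 + 0 − 44 = +¥206 billion.

+¥206 billion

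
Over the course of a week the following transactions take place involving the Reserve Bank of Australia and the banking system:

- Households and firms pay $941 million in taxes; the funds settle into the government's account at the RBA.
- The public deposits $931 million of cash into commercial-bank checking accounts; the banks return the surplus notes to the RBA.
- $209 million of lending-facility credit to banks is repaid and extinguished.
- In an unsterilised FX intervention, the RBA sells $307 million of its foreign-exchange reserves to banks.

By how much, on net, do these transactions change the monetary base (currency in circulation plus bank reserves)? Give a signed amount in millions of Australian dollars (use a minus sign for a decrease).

-$1457 million

RBA balance sheet:
  Assets:      Loans to banks −$209M, Foreign assets −$307M
  Liabilities: Bank reserves −$526M, Currency in circulation −$931M, Government deposits +$941M
Commercial banking system:
  Assets:      Reserves at CB −$526M, Foreign assets +$307M
  Liabilities: Checkable deposits −$10M, Borrowings from CB −$209M
Monetary base = currency + reserves: −$931M + (−$526M) = -$1457 million.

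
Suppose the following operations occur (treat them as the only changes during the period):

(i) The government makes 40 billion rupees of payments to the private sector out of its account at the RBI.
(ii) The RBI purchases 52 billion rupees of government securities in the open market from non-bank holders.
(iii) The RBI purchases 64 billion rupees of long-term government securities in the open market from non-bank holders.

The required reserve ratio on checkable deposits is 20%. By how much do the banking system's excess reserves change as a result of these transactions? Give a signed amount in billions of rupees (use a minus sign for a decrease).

Government spending 40 billion rupees: reserves +40B, deposits +40B.
Asset purchase (from non-banks) 52 billion rupees: reserves +52B, deposits +52B.
Asset purchase (from non-banks) 64 billion rupees: reserves +64B, deposits +64B.
Totals: Δreserves = +156B, Δdeposits = +156B.
Δrequired reserves = 20% × +156B = +31.2B.
Δexcess reserves = Δreserves − Δrequired = +156B − (+31.2B) = +124.8 billion.

+124.8 billion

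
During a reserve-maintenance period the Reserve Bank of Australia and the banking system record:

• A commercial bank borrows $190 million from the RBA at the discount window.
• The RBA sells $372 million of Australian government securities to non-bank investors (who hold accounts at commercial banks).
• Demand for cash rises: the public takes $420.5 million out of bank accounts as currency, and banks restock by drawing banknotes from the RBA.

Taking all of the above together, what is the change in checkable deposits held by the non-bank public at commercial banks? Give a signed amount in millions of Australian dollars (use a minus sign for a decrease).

-$792.5 million

RBA balance sheet:
  Assets:      Securities −$372M, Loans to banks +$190M
  Liabilities: Bank reserves −$602.5M, Currency in circulation +$420.5M
Commercial banking system:
  Assets:      Reserves at CB −$602.5M
  Liabilities: Checkable deposits −$792.5M, Borrowings from CB +$190M
So the change in checkable deposits held by the non-bank public at commercial banks is -$792.5 million.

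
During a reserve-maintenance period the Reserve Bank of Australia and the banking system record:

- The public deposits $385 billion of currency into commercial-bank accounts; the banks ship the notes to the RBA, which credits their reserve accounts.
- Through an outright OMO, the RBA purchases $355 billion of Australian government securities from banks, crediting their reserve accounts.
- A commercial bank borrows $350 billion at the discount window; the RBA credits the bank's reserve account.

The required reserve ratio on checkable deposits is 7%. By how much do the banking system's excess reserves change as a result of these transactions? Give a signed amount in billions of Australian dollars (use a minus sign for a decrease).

+$1063.05 billion

Currency deposit $385 billion: reserves +$385B, deposits +$385B.
OMO purchase (from banks) $355 billion: reserves +$355B, deposits 0.
Discount-window loan $350 billion: reserves +$350B, deposits 0.
Totals: Δreserves = +$1090B, Δdeposits = +$385B.
Δrequired reserves = 7% × +$385B = +$26.95B.
Δexcess reserves = Δreserves − Δrequired = +$1090B − (+$26.95B) = +$1063.05 billion.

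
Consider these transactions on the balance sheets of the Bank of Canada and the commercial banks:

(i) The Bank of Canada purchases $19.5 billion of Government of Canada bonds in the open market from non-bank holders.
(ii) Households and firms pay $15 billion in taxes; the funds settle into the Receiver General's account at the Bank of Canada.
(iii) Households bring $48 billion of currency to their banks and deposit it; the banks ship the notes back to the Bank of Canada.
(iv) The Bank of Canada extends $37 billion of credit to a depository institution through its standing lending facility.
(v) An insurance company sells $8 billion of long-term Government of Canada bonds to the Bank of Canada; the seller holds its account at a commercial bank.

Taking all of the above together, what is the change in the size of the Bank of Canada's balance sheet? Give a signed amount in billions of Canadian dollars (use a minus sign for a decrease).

+$64.5 billion

Bank of Canada balance sheet:
  Assets:      Securities +$27.5B, Loans to banks +$37B
  Liabilities: Bank reserves +$97.5B, Currency in circulation −$48B, Government deposits +$15B
Change in total Bank of Canada assets = +$64.5 billion.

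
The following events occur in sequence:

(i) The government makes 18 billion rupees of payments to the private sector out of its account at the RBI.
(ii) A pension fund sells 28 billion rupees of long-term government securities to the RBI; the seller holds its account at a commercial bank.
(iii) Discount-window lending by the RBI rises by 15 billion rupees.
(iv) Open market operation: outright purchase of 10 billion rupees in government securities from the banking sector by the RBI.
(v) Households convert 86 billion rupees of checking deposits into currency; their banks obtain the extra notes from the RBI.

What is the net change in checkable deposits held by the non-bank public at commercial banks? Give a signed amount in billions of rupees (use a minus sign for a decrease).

-40 billion

Government spending 18 billion rupees: non-bank counterparties' bank balances rise → +18B.
Asset purchase (from non-banks) 28 billion rupees: non-bank counterparties' bank balances rise → +28B.
Discount-window loan 15 billion rupees: the counterparty is a bank, so public deposits are unchanged → 0.
OMO purchase (from banks) 10 billion rupees: the counterparty is a bank, so public deposits are unchanged → 0.
Currency withdrawal 86 billion rupees: non-bank counterparties' bank balances fall → −86B.
Net: 18 + 28 + 0 + 0 − 86 = -40 billion.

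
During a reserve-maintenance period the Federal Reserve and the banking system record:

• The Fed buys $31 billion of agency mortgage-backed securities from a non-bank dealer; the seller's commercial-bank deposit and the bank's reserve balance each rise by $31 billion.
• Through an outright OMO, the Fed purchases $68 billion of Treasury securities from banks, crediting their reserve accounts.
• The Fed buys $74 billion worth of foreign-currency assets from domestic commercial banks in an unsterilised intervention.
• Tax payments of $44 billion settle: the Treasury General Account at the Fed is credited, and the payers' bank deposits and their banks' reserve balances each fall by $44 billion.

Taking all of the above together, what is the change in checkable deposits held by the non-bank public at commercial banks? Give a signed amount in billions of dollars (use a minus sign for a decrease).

Asset purchase (from non-banks) $31 billion: non-bank counterparties' bank balances rise → +$31B.
OMO purchase (from banks) $68 billion: the counterparty is a bank, so public deposits are unchanged → 0.
FX purchase $74 billion: the counterparty is a bank, so public deposits are unchanged → 0.
Government account inflow $44 billion: non-bank counterparties' bank balances fall → −$44B.
Net: 31 + 0 + 0 − 44 = -$13 billion.

-$13 billion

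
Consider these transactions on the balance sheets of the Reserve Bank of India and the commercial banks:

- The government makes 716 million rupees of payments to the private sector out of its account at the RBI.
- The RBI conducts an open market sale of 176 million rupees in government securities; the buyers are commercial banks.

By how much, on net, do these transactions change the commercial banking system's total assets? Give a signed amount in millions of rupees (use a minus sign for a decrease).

RBI balance sheet:
  Assets:      Securities −176M
  Liabilities: Bank reserves +540M, Government deposits −716M
Commercial banking system:
  Assets:      Reserves at CB +540M, Securities +176M
  Liabilities: Checkable deposits +716M
Change in total bank assets = +716 million.

+716 million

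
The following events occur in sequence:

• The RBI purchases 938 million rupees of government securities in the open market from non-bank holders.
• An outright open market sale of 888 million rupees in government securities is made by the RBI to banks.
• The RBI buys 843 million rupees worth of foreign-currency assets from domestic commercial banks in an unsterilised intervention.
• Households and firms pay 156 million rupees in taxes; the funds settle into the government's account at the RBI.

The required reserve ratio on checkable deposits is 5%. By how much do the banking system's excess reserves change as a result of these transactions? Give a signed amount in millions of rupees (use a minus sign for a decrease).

+697.9 million

Asset purchase (from non-banks) 938 million rupees: reserves +938M, deposits +938M.
OMO sale (to banks) 888 million rupees: reserves −888M, deposits 0.
FX purchase 843 million rupees: reserves +843M, deposits 0.
Government account inflow 156 million rupees: reserves −156M, deposits −156M.
Totals: Δreserves = +737M, Δdeposits = +782M.
Δrequired reserves = 5% × +782M = +39.1M.
Δexcess reserves = Δreserves − Δrequired = +737M − (+39.1M) = +697.9 million.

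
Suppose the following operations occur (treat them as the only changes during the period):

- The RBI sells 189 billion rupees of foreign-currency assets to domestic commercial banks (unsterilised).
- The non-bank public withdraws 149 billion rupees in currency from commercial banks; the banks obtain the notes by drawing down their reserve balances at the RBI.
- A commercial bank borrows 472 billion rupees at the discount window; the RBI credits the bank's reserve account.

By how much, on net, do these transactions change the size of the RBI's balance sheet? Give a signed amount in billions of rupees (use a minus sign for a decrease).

+283 billion

FX sale 189 billion rupees: an RBI asset is shed → −189B.
Currency withdrawal 149 billion rupees: only the composition of liabilities changes → 0.
Discount-window loan 472 billion rupees: an RBI asset is acquired → +472B.
Net: −189 + 0 + 472 = +283 billion.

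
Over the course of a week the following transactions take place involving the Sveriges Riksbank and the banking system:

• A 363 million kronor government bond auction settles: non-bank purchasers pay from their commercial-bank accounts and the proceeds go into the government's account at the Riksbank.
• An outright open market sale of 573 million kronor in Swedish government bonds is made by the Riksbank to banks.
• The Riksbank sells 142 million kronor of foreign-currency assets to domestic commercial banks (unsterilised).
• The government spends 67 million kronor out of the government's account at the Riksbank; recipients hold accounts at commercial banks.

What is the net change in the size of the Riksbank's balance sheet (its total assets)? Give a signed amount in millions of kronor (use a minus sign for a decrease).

-715 million

Government account inflow 363 million kronor: only the composition of liabilities changes → 0.
OMO sale (to banks) 573 million kronor: a Riksbank asset is shed → −573M.
FX sale 142 million kronor: a Riksbank asset is shed → −142M.
Government spending 67 million kronor: only the composition of liabilities changes → 0.
Net: 0 − 573 − 142 + 0 = -715 million.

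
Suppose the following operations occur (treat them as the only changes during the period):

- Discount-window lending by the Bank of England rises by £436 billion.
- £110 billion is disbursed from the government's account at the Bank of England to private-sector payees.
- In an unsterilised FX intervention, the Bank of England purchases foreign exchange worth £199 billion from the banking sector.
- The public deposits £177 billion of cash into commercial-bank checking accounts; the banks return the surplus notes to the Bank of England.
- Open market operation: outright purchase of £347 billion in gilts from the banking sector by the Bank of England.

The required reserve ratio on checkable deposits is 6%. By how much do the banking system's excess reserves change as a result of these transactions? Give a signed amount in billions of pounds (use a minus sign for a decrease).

+£1251.78 billion

Discount-window loan £436 billion: reserves +£436B, deposits 0.
Government spending £110 billion: reserves +£110B, deposits +£110B.
FX purchase £199 billion: reserves +£199B, deposits 0.
Currency deposit £177 billion: reserves +£177B, deposits +£177B.
OMO purchase (from banks) £347 billion: reserves +£347B, deposits 0.
Totals: Δreserves = +£1269B, Δdeposits = +£287B.
Δrequired reserves = 6% × +£287B = +£17.22B.
Δexcess reserves = Δreserves − Δrequired = +£1269B − (+£17.22B) = +£1251.78 billion.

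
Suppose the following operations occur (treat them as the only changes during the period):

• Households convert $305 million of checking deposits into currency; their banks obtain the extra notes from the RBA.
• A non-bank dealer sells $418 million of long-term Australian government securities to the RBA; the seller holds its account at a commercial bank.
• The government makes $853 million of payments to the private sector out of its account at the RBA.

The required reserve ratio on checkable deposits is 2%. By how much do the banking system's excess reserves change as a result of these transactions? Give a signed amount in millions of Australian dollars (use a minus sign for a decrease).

Currency withdrawal $305 million: reserves −$305M, deposits −$305M.
Asset purchase (from non-banks) $418 million: reserves +$418M, deposits +$418M.
Government spending $853 million: reserves +$853M, deposits +$853M.
Totals: Δreserves = +$966M, Δdeposits = +$966M.
Δrequired reserves = 2% × +$966M = +$19.32M.
Δexcess reserves = Δreserves − Δrequired = +$966M − (+$19.32M) = +$946.68 million.

+$946.68 million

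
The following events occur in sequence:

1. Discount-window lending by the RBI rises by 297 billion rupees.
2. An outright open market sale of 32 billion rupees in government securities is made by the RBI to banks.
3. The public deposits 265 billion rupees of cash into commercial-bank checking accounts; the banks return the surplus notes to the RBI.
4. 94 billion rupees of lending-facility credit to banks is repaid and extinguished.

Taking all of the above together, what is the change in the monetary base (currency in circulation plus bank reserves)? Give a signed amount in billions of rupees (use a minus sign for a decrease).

+171 billion

Discount-window loan 297 billion rupees: RBI balance sheet expands → +297B.
OMO sale (to banks) 32 billion rupees: RBI balance sheet contracts → −32B.
Currency deposit 265 billion rupees: just a shift between currency and reserves — both are base money → 0.
Discount-window repayment 94 billion rupees: RBI balance sheet contracts → −94B.
Net: 297 − 32 + 0 − 94 = +171 billion.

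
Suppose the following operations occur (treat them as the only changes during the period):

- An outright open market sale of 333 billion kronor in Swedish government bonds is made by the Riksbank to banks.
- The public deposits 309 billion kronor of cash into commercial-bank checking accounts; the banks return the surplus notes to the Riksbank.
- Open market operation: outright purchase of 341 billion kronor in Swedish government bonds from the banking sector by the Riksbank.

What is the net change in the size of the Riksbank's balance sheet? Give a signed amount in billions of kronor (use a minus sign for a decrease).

+8 billion

Riksbank balance sheet:
  Assets:      Securities +8B
  Liabilities: Bank reserves +317B, Currency in circulation −309B
Commercial banking system:
  Assets:      Reserves at CB +317B, Securities −8B
  Liabilities: Checkable deposits +309B
Change in total Riksbank assets = +8 billion.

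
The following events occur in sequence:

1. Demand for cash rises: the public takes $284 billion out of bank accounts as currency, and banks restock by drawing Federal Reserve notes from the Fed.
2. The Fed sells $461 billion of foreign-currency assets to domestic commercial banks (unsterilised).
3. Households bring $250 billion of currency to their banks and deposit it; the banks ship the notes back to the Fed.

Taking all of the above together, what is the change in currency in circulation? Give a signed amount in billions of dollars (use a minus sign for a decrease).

Fed balance sheet:
  Assets:      Foreign assets −$461B
  Liabilities: Bank reserves −$495B, Currency in circulation +$34B
Commercial banking system:
  Assets:      Reserves at CB −$495B, Foreign assets +$461B
  Liabilities: Checkable deposits −$34B
So the change in currency in circulation is +$34 billion.

+$34 billion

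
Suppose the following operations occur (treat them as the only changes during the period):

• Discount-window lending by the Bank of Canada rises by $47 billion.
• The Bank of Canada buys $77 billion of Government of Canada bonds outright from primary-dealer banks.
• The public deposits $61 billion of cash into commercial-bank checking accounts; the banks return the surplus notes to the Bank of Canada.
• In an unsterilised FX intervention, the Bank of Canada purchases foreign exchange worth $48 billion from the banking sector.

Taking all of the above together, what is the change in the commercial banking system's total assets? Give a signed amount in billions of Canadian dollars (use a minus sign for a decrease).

Discount-window loan $47 billion: bank balance sheets expand → +$47B.
OMO purchase (from banks) $77 billion: just an asset swap on bank balance sheets → 0.
Currency deposit $61 billion: bank balance sheets expand → +$61B.
FX purchase $48 billion: just an asset swap on bank balance sheets → 0.
Net: 47 + 0 + 61 + 0 = +$108 billion.

+$108 billion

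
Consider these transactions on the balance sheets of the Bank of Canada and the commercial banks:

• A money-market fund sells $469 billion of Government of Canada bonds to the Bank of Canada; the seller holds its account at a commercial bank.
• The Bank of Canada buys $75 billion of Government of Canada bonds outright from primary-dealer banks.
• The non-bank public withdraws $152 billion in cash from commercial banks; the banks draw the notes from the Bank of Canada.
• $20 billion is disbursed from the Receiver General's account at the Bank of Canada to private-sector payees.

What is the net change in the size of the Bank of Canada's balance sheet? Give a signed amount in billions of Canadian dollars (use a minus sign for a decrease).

+$544 billion

Asset purchase (from non-banks) $469 billion: a Bank of Canada asset is acquired → +$469B.
OMO purchase (from banks) $75 billion: a Bank of Canada asset is acquired → +$75B.
Currency withdrawal $152 billion: only the composition of liabilities changes → 0.
Government spending $20 billion: only the composition of liabilities changes → 0.
Net: 469 + 75 + 0 + 0 = +$544 billion.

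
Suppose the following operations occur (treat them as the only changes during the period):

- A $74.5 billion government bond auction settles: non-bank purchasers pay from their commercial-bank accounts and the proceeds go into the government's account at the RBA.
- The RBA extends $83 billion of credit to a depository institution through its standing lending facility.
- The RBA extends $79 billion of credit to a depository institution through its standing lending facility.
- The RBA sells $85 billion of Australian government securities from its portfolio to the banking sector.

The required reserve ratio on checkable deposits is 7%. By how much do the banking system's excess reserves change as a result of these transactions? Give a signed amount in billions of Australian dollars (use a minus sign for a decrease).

+$7.715 billion

Government account inflow $74.5 billion: reserves −$74.5B, deposits −$74.5B.
Discount-window loan $83 billion: reserves +$83B, deposits 0.
Discount-window loan $79 billion: reserves +$79B, deposits 0.
OMO sale (to banks) $85 billion: reserves −$85B, deposits 0.
Totals: Δreserves = +$2.5B, Δdeposits = −$74.5B.
Δrequired reserves = 7% × −$74.5B = −$5.215B.
Δexcess reserves = Δreserves − Δrequired = +$2.5B − (−$5.215B) = +$7.715 billion.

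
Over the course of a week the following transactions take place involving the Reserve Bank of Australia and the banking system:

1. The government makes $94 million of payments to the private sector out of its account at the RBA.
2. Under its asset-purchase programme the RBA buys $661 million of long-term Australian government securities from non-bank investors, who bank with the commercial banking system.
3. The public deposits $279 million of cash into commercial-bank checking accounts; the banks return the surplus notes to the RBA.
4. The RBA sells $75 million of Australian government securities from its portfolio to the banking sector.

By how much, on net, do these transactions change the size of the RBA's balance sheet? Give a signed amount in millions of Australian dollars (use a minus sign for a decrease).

Government spending $94 million: only the composition of liabilities changes → 0.
Asset purchase (from non-banks) $661 million: an RBA asset is acquired → +$661M.
Currency deposit $279 million: only the composition of liabilities changes → 0.
OMO sale (to banks) $75 million: an RBA asset is shed → −$75M.
Net: 0 + 661 + 0 − 75 = +$586 million.

+$586 million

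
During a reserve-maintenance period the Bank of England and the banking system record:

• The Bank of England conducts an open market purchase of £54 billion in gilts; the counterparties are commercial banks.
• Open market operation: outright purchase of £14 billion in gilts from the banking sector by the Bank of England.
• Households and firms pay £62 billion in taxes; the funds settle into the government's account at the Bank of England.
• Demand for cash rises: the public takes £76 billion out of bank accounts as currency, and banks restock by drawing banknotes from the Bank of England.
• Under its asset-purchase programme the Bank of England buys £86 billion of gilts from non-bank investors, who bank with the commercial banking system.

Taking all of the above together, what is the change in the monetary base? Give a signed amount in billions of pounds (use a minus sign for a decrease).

+£92 billion

OMO purchase (from banks) £54 billion: Bank of England balance sheet expands → +£54B.
OMO purchase (from banks) £14 billion: Bank of England balance sheet expands → +£14B.
Government account inflow £62 billion: reserves shift to a non-base liability → −£62B.
Currency withdrawal £76 billion: just a shift between currency and reserves — both are base money → 0.
Asset purchase (from non-banks) £86 billion: Bank of England balance sheet expands → +£86B.
Net: 54 + 14 − 62 + 0 + 86 = +£92 billion.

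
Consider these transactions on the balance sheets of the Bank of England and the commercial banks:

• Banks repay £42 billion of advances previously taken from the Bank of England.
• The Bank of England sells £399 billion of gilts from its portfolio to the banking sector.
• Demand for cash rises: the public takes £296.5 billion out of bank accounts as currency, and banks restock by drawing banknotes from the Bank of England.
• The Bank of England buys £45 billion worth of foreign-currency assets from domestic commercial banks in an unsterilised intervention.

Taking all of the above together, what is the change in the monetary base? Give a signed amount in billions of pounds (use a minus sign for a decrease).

Discount-window repayment £42 billion: Bank of England balance sheet contracts → −£42B.
OMO sale (to banks) £399 billion: Bank of England balance sheet contracts → −£399B.
Currency withdrawal £296.5 billion: just a shift between currency and reserves — both are base money → 0.
FX purchase £45 billion: Bank of England balance sheet expands → +£45B.
Net: −42 − 399 + 0 + 45 = -£396 billion.

-£396 billion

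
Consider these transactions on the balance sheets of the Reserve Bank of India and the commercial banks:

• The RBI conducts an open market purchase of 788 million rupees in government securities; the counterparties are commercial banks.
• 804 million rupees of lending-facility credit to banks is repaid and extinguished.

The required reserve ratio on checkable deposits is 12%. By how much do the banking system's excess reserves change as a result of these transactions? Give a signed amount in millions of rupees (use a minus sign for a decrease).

OMO purchase (from banks) 788 million rupees: reserves +788M, deposits 0.
Discount-window repayment 804 million rupees: reserves −804M, deposits 0.
Totals: Δreserves = −16M, Δdeposits = 0.
Δrequired reserves = 12% × 0 = 0.
Δexcess reserves = Δreserves − Δrequired = −16M − (0) = -16 million.

-16 million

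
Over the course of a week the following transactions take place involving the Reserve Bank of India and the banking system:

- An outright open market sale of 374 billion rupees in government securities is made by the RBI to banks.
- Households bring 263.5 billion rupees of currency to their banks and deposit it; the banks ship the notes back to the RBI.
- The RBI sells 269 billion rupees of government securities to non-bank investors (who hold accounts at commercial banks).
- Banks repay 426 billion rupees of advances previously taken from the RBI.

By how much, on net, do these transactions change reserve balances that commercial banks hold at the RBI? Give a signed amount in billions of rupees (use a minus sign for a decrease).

RBI balance sheet:
  Assets:      Securities −643B, Loans to banks −426B
  Liabilities: Bank reserves −805.5B, Currency in circulation −263.5B
Commercial banking system:
  Assets:      Reserves at CB −805.5B, Securities +374B
  Liabilities: Checkable deposits −5.5B, Borrowings from CB −426B
So the change in reserve balances that commercial banks hold at the RBI is -805.5 billion.

-805.5 billion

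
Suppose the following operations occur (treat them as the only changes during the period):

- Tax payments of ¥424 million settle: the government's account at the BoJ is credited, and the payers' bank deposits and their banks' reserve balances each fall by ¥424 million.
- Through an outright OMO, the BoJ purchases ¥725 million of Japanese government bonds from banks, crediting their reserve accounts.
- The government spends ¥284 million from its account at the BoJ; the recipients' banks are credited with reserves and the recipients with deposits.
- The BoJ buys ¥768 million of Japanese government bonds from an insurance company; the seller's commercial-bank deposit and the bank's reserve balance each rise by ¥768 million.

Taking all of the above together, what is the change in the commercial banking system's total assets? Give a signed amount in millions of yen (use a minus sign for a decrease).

BoJ balance sheet:
  Assets:      Securities +¥1493M
  Liabilities: Bank reserves +¥1353M, Government deposits +¥140M
Commercial banking system:
  Assets:      Reserves at CB +¥1353M, Securities −¥725M
  Liabilities: Checkable deposits +¥628M
Change in total bank assets = +¥628 million.

+¥628 million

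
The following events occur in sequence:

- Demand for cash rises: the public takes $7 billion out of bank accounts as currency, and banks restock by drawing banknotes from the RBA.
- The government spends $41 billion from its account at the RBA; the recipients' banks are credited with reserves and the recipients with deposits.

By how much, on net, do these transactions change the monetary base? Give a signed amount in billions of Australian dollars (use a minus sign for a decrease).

RBA balance sheet:
  Assets:      no change
  Liabilities: Bank reserves +$34B, Currency in circulation +$7B, Government deposits −$41B
Monetary base = currency + reserves: +$7B + (+$34B) = +$41 billion.

+$41 billion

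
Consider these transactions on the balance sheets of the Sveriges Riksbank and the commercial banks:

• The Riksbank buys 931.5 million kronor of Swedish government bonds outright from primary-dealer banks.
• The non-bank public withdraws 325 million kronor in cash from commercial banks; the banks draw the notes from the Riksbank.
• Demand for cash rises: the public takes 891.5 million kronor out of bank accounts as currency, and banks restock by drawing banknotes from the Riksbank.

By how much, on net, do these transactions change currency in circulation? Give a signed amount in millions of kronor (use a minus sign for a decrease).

+1216.5 million

OMO purchase (from banks) 931.5 million kronor: no currency enters or leaves circulation → 0.
Currency withdrawal 325 million kronor: notes leave the central bank → +325M.
Currency withdrawal 891.5 million kronor: notes leave the central bank → +891.5M.
Net: 0 + 325 + 891.5 = +1216.5 million.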